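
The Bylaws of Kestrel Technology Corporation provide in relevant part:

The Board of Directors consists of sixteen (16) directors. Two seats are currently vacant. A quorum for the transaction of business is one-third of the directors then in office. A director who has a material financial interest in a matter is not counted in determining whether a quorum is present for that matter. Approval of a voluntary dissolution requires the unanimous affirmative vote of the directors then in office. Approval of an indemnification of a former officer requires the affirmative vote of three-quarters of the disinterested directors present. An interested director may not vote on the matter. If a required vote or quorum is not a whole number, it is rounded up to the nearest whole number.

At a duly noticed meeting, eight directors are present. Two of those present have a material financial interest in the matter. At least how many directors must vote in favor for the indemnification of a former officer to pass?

5

The indemnification of a former officer requires three-fourths of the disinterested directors present (8 − 2 = 6).
3/4 of 6 = 4.50, rounded up to 5.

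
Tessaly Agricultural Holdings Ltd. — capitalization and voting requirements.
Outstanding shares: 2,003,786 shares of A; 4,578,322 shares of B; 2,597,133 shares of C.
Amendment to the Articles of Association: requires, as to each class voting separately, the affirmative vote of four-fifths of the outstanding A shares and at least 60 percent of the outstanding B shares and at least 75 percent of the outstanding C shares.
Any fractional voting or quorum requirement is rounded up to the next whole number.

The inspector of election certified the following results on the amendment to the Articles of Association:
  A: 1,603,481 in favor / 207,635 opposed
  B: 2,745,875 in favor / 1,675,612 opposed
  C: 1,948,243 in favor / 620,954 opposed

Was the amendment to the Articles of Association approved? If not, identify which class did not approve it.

Not approved — the B shares did not give the required vote.

A: 4/5 of 2003786 = 1603028.80, rounded up to 1603029; 1,603,029 required, 1,603,481 in favor — approved.
B: 3/5 of 4578322 = 2746993.20, rounded up to 2746994; 2,746,994 required, 2,745,875 in favor — not approved.
C: 3/4 of 2597133 = 1947849.75, rounded up to 1947850; 1,947,850 required, 1,948,243 in favor — approved.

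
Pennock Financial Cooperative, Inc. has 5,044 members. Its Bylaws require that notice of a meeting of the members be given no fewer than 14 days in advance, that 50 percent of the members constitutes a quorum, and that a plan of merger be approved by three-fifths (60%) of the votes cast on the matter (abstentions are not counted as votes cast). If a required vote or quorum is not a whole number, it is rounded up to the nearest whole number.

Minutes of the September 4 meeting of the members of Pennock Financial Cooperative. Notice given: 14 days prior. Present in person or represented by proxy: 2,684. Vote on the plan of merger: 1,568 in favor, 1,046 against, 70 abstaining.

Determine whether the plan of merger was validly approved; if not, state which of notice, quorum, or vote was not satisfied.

Notice: 14 days given; 14 required. Satisfied.
Quorum: 50% of 5,044 = 2,522; 2,684 present. Satisfied.
Vote: requires three-fifths of the votes cast (2,684 − 70 abstaining = 2,614); 3/5 of 2614 = 1568.40, rounded up to 1569, so 1,569 needed; 1,568 in favor. Not satisfied.

Invalid — vote requirement not satisfied.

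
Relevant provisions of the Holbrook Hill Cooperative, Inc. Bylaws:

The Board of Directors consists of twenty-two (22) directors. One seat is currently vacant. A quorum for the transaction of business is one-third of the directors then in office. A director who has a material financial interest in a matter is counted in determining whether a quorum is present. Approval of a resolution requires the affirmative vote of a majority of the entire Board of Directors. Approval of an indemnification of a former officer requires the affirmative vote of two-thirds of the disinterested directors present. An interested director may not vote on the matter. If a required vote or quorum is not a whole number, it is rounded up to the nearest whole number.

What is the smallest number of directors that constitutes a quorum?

7

1/3 of 21 = 7.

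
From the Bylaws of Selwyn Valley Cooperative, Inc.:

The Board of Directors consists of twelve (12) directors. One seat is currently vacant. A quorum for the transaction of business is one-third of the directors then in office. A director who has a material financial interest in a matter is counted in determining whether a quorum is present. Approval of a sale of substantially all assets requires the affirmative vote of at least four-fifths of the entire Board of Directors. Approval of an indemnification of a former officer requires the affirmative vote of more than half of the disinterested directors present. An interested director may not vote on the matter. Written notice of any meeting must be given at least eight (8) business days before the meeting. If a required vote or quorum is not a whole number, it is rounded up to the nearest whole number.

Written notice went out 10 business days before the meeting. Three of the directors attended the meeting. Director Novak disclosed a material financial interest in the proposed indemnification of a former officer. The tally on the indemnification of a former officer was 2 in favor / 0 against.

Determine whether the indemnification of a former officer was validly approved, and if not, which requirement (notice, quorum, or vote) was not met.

Invalid — quorum requirement not satisfied.

Notice: 10 business days given; 8 required (10 ≥ 8). Satisfied.
Quorum: 3 present (interested directors count toward quorum); quorum is 4. Not satisfied.
Vote: the indemnification of a former officer requires a majority of the disinterested directors present (3 − 1 = 2). A majority of 2 is 2, so 2 affirmative votes are needed; 2 voted in favor. Satisfied. (Moot — without a quorum no business can be validly transacted.)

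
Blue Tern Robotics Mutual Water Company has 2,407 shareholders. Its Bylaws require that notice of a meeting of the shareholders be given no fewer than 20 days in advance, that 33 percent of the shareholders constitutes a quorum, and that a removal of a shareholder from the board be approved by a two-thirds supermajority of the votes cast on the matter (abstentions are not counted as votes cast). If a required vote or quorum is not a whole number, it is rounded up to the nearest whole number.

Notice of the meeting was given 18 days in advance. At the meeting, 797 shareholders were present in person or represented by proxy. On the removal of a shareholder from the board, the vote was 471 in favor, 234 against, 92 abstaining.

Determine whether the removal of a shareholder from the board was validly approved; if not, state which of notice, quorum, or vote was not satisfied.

Notice: 18 days given; 20 required. Not satisfied.
Quorum: 33% of 2,407 = 794.31, rounded up to 795; 797 present. Satisfied.
Vote: requires two-thirds of the votes cast (797 − 92 abstaining = 705); 2/3 of 705 = 470, so 470 needed; 471 in favor. Satisfied.

Invalid — notice requirement not satisfied.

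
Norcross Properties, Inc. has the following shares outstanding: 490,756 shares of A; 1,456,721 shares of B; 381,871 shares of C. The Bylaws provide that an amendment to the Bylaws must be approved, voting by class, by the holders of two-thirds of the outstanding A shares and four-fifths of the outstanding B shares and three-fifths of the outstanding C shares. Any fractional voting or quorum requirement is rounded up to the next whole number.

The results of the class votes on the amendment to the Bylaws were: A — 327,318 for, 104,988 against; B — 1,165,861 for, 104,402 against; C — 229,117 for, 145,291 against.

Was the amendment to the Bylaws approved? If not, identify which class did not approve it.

A: 2/3 of 490756 = 327170.67, rounded up to 327171; 327,171 required, 327,318 in favor — approved.
B: 4/5 of 1456721 = 1165376.80, rounded up to 1165377; 1,165,377 required, 1,165,861 in favor — approved.
C: 3/5 of 381871 = 229122.60, rounded up to 229123; 229,123 required, 229,117 in favor — not approved.

Not approved — the C shares did not give the required vote.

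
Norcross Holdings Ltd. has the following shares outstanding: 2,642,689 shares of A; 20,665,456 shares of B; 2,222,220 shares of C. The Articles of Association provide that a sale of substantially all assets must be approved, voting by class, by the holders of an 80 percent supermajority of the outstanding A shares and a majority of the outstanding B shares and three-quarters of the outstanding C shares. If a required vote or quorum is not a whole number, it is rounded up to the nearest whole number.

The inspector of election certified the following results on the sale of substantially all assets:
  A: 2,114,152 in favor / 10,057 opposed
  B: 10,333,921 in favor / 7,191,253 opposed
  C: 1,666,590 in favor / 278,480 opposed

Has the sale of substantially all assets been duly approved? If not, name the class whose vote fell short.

Not approved — the C shares did not give the required vote.

A: 4/5 of 2642689 = 2114151.20, rounded up to 2114152; 2,114,152 required, 2,114,152 in favor — approved.
B: a majority of 20665456 is 10332729; 10,332,729 required, 10,333,921 in favor — approved.
C: 3/4 of 2222220 = 1666665; 1,666,665 required, 1,666,590 in favor — not approved.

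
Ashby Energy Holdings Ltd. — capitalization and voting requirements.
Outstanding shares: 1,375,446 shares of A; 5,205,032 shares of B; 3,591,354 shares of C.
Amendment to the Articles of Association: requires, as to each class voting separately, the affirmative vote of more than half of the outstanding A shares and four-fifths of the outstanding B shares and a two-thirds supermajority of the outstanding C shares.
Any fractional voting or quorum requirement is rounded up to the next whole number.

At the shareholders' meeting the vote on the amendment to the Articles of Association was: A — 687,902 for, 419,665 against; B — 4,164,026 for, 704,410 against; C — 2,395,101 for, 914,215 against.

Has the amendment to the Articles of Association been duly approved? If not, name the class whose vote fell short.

A: a majority of 1375446 is 687724; 687,724 required, 687,902 in favor — approved.
B: 4/5 of 5205032 = 4164025.60, rounded up to 4164026; 4,164,026 required, 4,164,026 in favor — approved.
C: 2/3 of 3591354 = 2394236; 2,394,236 required, 2,395,101 in favor — approved.

Approved — every class gave the required vote.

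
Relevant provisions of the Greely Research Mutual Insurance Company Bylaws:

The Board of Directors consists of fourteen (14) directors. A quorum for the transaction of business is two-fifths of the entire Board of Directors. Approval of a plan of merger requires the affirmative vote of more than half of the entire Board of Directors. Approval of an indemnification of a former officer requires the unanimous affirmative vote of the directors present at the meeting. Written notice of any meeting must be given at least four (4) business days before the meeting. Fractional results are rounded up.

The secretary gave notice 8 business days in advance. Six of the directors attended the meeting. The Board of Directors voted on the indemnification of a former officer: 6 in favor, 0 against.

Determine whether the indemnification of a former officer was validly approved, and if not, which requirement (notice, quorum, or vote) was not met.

Valid — all requirements satisfied.

Notice: 8 business days given; 4 required (8 ≥ 4). Satisfied.
Quorum: 6 present; quorum is 6. Satisfied.
Vote: the indemnification of a former officer requires the unanimous vote of the directors present (6). Unanimous means all 6, so 6 affirmative votes are needed; 6 voted in favor. Satisfied.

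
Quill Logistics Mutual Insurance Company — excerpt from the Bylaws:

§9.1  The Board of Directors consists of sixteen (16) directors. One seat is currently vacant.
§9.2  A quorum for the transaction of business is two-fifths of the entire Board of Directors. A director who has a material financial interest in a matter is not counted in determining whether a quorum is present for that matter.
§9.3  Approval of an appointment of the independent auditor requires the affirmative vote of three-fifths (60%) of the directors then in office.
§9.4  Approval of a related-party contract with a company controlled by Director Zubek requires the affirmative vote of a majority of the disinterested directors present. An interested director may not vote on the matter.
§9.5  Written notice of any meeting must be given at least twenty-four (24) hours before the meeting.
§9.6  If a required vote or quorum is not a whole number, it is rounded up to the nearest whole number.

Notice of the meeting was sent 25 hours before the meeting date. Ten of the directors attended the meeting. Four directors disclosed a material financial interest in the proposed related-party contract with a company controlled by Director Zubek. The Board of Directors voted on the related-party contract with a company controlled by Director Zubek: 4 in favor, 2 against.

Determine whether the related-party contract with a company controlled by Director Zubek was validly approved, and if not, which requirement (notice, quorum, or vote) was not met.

Invalid — quorum requirement not satisfied.

Notice: 25 hours given; 24 required (25 ≥ 24). Satisfied.
Quorum: 10 present, but the 4 interested directors do not count, leaving 6. Quorum is 7. Not satisfied.
Vote: the related-party contract with a company controlled by Director Zubek requires a majority of the disinterested directors present (10 − 4 = 6). A majority of 6 is 4, so 4 affirmative votes are needed; 4 voted in favor. Satisfied. (Moot — without a quorum no business can be validly transacted.)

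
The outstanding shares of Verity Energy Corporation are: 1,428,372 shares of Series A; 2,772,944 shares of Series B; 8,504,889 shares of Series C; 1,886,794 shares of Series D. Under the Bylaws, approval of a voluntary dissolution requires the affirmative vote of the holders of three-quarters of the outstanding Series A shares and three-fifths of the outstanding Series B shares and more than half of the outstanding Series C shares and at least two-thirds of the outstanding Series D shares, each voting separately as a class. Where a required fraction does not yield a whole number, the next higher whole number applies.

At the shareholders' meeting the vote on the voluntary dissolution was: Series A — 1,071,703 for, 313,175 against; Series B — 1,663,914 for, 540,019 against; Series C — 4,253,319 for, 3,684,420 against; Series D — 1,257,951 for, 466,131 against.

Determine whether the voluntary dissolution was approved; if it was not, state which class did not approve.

Approved — every class gave the required vote.

Series A: 3/4 of 1428372 = 1071279; 1,071,279 required, 1,071,703 in favor — approved.
Series B: 3/5 of 2772944 = 1663766.40, rounded up to 1663767; 1,663,767 required, 1,663,914 in favor — approved.
Series C: a majority of 8504889 is 4252445; 4,252,445 required, 4,253,319 in favor — approved.
Series D: 2/3 of 1886794 = 1257862.67, rounded up to 1257863; 1,257,863 required, 1,257,951 in favor — approved.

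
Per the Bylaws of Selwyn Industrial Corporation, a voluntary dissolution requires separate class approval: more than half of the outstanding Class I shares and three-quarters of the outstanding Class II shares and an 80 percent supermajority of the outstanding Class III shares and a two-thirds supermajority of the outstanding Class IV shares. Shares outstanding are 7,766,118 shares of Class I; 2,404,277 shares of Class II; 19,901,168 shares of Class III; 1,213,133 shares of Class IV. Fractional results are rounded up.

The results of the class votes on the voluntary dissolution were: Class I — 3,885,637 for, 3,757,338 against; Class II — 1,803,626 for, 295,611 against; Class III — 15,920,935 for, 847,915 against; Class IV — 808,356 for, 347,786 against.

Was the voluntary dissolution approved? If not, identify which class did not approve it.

Not approved — the Class IV shares did not give the required vote.

Class I: a majority of 7766118 is 3883060; 3,883,060 required, 3,885,637 in favor — approved.
Class II: 3/4 of 2404277 = 1803207.75, rounded up to 1803208; 1,803,208 required, 1,803,626 in favor — approved.
Class III: 4/5 of 19901168 = 15920934.40, rounded up to 15920935; 15,920,935 required, 15,920,935 in favor — approved.
Class IV: 2/3 of 1213133 = 808755.33, rounded up to 808756; 808,756 required, 808,356 in favor — not approved.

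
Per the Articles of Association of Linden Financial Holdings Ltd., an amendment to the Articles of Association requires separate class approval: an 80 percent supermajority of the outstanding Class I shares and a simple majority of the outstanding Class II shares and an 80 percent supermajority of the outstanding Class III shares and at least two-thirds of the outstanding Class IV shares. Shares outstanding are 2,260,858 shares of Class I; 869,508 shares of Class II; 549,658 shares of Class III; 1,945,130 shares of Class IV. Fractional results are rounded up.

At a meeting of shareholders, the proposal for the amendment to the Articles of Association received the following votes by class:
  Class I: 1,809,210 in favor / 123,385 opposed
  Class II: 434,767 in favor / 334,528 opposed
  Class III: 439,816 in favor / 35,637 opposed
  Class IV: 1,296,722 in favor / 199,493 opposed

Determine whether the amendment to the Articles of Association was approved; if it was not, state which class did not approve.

Class I: 4/5 of 2260858 = 1808686.40, rounded up to 1808687; 1,808,687 required, 1,809,210 in favor — approved.
Class II: a majority of 869508 is 434755; 434,755 required, 434,767 in favor — approved.
Class III: 4/5 of 549658 = 439726.40, rounded up to 439727; 439,727 required, 439,816 in favor — approved.
Class IV: 2/3 of 1945130 = 1296753.33, rounded up to 1296754; 1,296,754 required, 1,296,722 in favor — not approved.

Not approved — the Class IV shares did not give the required vote.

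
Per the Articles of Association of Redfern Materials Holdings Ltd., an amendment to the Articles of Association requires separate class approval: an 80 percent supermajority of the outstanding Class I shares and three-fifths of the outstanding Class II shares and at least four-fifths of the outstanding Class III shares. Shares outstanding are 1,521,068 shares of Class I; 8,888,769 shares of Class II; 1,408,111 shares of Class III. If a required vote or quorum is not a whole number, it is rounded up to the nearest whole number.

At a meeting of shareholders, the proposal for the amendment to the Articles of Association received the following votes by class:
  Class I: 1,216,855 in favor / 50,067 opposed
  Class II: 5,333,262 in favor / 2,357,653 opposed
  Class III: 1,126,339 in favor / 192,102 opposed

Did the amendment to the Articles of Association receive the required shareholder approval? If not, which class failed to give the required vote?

Not approved — the Class III shares did not give the required vote.

Class I: 4/5 of 1521068 = 1216854.40, rounded up to 1216855; 1,216,855 required, 1,216,855 in favor — approved.
Class II: 3/5 of 8888769 = 5333261.40, rounded up to 5333262; 5,333,262 required, 5,333,262 in favor — approved.
Class III: 4/5 of 1408111 = 1126488.80, rounded up to 1126489; 1,126,489 required, 1,126,339 in favor — not approved.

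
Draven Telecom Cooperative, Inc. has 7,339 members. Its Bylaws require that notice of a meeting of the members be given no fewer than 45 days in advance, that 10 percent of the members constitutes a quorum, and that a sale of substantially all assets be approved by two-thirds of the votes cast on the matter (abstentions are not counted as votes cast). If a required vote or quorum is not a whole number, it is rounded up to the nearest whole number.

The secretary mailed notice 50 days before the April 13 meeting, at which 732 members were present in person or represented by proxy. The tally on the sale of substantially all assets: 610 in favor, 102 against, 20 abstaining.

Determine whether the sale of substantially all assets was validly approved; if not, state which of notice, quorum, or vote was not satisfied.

Invalid — quorum requirement not satisfied.

Notice: 50 days given; 45 required. Satisfied.
Quorum: 10% of 7,339 = 733.90, rounded up to 734; 732 present. Not satisfied.
Vote: requires two-thirds of the votes cast (732 − 20 abstaining = 712); 2/3 of 712 = 474.67, rounded up to 475, so 475 needed; 610 in favor. Satisfied.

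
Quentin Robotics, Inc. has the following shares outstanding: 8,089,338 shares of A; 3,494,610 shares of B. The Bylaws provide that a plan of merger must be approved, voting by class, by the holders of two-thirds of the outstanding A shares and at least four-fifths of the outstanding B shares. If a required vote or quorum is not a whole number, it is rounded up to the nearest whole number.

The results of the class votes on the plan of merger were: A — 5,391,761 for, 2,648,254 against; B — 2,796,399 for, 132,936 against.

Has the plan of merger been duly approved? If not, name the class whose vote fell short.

A: 2/3 of 8089338 = 5392892; 5,392,892 required, 5,391,761 in favor — not approved.
B: 4/5 of 3494610 = 2795688; 2,795,688 required, 2,796,399 in favor — approved.

Not approved — the A shares did not give the required vote.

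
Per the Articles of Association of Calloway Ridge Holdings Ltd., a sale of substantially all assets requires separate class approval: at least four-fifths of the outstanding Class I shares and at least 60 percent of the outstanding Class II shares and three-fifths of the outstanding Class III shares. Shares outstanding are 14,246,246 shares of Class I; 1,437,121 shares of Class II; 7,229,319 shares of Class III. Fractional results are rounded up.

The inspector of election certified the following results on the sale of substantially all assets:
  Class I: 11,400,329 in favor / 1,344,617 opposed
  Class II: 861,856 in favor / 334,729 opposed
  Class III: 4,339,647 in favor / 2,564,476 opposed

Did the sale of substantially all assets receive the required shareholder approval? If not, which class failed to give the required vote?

Class I: 4/5 of 14246246 = 11396996.80, rounded up to 11396997; 11,396,997 required, 11,400,329 in favor — approved.
Class II: 3/5 of 1437121 = 862272.60, rounded up to 862273; 862,273 required, 861,856 in favor — not approved.
Class III: 3/5 of 7229319 = 4337591.40, rounded up to 4337592; 4,337,592 required, 4,339,647 in favor — approved.

Not approved — the Class II shares did not give the required vote.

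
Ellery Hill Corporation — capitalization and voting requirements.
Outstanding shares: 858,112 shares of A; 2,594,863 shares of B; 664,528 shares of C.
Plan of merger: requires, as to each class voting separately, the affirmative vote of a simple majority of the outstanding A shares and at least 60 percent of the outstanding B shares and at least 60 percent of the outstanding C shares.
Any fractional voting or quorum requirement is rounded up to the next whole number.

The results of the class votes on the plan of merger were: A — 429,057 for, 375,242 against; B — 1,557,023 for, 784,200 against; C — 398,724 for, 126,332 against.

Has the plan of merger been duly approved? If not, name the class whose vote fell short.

Approved — every class gave the required vote.

A: a majority of 858112 is 429057; 429,057 required, 429,057 in favor — approved.
B: 3/5 of 2594863 = 1556917.80, rounded up to 1556918; 1,556,918 required, 1,557,023 in favor — approved.
C: 3/5 of 664528 = 398716.80, rounded up to 398717; 398,717 required, 398,724 in favor — approved.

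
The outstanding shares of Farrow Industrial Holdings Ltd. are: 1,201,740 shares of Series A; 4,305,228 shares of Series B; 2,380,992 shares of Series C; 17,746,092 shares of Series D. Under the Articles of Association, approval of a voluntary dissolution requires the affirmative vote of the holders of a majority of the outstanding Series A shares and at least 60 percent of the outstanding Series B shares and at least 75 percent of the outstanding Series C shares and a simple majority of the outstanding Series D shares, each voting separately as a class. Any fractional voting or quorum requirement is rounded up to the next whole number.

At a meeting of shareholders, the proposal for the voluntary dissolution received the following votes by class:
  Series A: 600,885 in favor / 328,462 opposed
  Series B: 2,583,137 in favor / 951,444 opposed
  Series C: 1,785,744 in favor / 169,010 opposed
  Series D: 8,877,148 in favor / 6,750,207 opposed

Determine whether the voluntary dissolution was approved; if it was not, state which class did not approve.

Series A: a majority of 1201740 is 600871; 600,871 required, 600,885 in favor — approved.
Series B: 3/5 of 4305228 = 2583136.80, rounded up to 2583137; 2,583,137 required, 2,583,137 in favor — approved.
Series C: 3/4 of 2380992 = 1785744; 1,785,744 required, 1,785,744 in favor — approved.
Series D: a majority of 17746092 is 8873047; 8,873,047 required, 8,877,148 in favor — approved.

Approved — every class gave the required vote.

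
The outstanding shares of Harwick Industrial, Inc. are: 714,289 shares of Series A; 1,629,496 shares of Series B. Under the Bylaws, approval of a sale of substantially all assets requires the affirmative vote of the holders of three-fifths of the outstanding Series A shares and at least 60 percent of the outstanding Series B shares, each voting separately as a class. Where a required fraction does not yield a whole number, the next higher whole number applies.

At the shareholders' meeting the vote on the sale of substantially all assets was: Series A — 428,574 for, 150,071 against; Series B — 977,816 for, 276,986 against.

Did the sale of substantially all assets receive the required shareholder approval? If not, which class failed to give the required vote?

Series A: 3/5 of 714289 = 428573.40, rounded up to 428574; 428,574 required, 428,574 in favor — approved.
Series B: 3/5 of 1629496 = 977697.60, rounded up to 977698; 977,698 required, 977,816 in favor — approved.

Approved — every class gave the required vote.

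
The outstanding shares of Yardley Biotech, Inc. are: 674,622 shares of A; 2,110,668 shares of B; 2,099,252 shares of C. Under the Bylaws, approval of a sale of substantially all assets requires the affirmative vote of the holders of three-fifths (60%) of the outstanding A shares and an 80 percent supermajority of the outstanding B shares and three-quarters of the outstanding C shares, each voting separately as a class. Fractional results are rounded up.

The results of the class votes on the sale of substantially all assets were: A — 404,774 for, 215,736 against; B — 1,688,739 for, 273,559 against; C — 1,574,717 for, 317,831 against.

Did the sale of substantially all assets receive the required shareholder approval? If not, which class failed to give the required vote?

Approved — every class gave the required vote.

A: 3/5 of 674622 = 404773.20, rounded up to 404774; 404,774 required, 404,774 in favor — approved.
B: 4/5 of 2110668 = 1688534.40, rounded up to 1688535; 1,688,535 required, 1,688,739 in favor — approved.
C: 3/4 of 2099252 = 1574439; 1,574,439 required, 1,574,717 in favor — approved.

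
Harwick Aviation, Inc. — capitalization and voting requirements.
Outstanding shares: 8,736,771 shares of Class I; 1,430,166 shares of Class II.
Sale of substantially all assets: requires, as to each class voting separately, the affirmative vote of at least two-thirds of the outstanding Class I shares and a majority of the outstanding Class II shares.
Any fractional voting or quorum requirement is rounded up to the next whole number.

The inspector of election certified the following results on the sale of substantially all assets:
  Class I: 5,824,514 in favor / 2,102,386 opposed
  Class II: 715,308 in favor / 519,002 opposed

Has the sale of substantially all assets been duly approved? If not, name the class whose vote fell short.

Class I: 2/3 of 8736771 = 5824514; 5,824,514 required, 5,824,514 in favor — approved.
Class II: a majority of 1430166 is 715084; 715,084 required, 715,308 in favor — approved.

Approved — every class gave the required vote.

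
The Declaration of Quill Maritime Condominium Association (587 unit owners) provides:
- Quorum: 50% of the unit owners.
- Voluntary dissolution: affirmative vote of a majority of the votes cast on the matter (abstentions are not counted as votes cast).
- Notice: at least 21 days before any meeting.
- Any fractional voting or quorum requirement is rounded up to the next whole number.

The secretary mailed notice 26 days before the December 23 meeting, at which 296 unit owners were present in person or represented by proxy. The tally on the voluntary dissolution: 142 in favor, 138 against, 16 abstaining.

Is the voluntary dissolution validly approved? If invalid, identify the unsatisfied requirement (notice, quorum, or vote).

Notice: 26 days given; 21 required. Satisfied.
Quorum: 50% of 587 = 293.50, rounded up to 294; 296 present. Satisfied.
Vote: requires a majority of the votes cast (296 − 16 abstaining = 280); a majority of 280 is 141, so 141 needed; 142 in favor. Satisfied.

Valid — all requirements satisfied.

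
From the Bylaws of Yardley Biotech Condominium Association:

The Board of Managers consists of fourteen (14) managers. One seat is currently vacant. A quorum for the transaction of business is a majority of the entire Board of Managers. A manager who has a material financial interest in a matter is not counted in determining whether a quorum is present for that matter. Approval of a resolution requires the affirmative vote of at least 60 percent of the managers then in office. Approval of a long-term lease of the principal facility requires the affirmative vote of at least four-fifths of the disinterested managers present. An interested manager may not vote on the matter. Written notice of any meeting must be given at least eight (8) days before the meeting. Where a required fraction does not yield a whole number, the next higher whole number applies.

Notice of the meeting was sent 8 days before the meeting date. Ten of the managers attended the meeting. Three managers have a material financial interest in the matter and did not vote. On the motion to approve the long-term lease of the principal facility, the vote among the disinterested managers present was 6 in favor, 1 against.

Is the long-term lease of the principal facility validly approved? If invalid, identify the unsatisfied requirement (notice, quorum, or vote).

Notice: 8 days given; 8 required (8 ≥ 8). Satisfied.
Quorum: 10 present, but the 3 interested managers do not count, leaving 7. Quorum is 8. Not satisfied.
Vote: the long-term lease of the principal facility requires four-fifths of the disinterested managers present (10 − 3 = 7). 4/5 of 7 = 5.60, rounded up to 6, so 6 affirmative votes are needed; 6 voted in favor. Satisfied. (Moot — without a quorum no business can be validly transacted.)

Invalid — quorum requirement not satisfied.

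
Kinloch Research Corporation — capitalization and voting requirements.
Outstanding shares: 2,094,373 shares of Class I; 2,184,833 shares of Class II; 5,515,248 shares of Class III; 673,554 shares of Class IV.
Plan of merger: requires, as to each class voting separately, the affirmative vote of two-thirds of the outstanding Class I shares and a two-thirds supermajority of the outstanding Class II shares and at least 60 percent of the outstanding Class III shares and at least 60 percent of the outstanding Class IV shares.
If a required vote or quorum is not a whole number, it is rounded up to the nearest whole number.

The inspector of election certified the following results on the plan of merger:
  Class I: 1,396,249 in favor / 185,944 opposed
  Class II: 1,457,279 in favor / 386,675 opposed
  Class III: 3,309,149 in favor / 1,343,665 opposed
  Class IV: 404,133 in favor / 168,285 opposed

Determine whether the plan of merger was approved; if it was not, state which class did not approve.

Class I: 2/3 of 2094373 = 1396248.67, rounded up to 1396249; 1,396,249 required, 1,396,249 in favor — approved.
Class II: 2/3 of 2184833 = 1456555.33, rounded up to 1456556; 1,456,556 required, 1,457,279 in favor — approved.
Class III: 3/5 of 5515248 = 3309148.80, rounded up to 3309149; 3,309,149 required, 3,309,149 in favor — approved.
Class IV: 3/5 of 673554 = 404132.40, rounded up to 404133; 404,133 required, 404,133 in favor — approved.

Approved — every class gave the required vote.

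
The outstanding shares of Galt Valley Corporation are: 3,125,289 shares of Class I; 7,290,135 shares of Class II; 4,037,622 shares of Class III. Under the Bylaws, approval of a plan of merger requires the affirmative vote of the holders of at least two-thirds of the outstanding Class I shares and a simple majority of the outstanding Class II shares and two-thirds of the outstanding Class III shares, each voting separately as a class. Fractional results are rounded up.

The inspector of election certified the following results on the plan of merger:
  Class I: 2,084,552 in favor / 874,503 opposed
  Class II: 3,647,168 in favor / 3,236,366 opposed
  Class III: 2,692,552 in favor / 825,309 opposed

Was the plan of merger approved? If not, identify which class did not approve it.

Class I: 2/3 of 3125289 = 2083526; 2,083,526 required, 2,084,552 in favor — approved.
Class II: a majority of 7290135 is 3645068; 3,645,068 required, 3,647,168 in favor — approved.
Class III: 2/3 of 4037622 = 2691748; 2,691,748 required, 2,692,552 in favor — approved.

Approved — every class gave the required vote.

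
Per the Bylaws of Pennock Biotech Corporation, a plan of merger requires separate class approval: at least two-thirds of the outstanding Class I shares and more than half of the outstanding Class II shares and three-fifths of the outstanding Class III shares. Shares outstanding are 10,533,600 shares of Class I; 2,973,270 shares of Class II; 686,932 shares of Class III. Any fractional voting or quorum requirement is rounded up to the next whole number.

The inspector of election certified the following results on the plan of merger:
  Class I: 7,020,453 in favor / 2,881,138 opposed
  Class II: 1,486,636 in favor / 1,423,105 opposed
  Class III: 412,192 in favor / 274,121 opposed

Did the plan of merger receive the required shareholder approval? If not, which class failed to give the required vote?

Not approved — the Class I shares did not give the required vote.

Class I: 2/3 of 10533600 = 7022400; 7,022,400 required, 7,020,453 in favor — not approved.
Class II: a majority of 2973270 is 1486636; 1,486,636 required, 1,486,636 in favor — approved.
Class III: 3/5 of 686932 = 412159.20, rounded up to 412160; 412,160 required, 412,192 in favor — approved.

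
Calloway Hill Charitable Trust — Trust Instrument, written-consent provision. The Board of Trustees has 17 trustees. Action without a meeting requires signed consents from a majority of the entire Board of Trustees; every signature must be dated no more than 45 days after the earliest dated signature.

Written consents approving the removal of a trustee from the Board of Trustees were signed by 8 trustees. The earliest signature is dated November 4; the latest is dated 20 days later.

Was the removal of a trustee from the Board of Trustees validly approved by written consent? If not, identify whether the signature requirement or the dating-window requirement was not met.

Signatures required: a majority of 17 — a majority of 17 is 9, so 9 needed; 8 signed. Insufficient.
Dating window: the latest signature is 20 days after the earliest; the limit is 45 days. Within the window.

Not effective — insufficient signatures.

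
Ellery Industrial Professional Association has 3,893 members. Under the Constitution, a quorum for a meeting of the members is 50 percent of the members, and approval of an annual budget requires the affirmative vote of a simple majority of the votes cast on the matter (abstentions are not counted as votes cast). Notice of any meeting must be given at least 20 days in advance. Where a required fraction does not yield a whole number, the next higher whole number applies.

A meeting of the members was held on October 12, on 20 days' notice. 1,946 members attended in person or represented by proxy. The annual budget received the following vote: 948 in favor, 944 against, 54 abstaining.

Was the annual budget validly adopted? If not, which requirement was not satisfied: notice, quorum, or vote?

Invalid — quorum requirement not satisfied.

Notice: 20 days given; 20 required. Satisfied.
Quorum: 50% of 3,893 = 1,946.50, rounded up to 1,947; 1,946 present. Not satisfied.
Vote: requires a majority of the votes cast (1,946 − 54 abstaining = 1,892); a majority of 1892 is 947, so 947 needed; 948 in favor. Satisfied.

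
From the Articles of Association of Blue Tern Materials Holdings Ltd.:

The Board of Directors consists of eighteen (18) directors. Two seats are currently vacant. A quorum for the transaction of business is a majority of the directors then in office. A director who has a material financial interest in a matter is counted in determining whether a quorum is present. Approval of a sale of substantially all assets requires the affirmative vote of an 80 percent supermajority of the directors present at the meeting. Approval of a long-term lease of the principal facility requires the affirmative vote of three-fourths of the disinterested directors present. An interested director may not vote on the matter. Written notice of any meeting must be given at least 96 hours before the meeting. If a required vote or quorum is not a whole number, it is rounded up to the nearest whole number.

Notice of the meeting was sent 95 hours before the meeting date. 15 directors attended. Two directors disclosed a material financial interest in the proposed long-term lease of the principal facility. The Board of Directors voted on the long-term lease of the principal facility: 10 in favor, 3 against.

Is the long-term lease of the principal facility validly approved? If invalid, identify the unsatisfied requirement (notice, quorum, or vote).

Invalid — notice requirement not satisfied.

Notice: 95 hours given; 96 required (95 < 96). Not satisfied.
Quorum: 15 present (interested directors count toward quorum); quorum is 9. Satisfied.
Vote: the long-term lease of the principal facility requires three-fourths of the disinterested directors present (15 − 2 = 13). 3/4 of 13 = 9.75, rounded up to 10, so 10 affirmative votes are needed; 10 voted in favor. Satisfied.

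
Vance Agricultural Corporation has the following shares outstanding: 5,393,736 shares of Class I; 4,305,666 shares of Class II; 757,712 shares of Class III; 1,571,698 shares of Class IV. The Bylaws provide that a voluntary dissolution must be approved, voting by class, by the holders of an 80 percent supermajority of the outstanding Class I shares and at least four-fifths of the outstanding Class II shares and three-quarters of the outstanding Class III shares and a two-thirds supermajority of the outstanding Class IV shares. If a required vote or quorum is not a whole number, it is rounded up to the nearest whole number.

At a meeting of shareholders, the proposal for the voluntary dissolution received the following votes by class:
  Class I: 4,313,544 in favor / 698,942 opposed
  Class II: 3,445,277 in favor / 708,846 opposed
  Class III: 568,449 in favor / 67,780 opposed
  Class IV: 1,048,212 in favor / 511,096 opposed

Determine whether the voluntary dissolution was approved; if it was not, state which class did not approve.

Class I: 4/5 of 5393736 = 4314988.80, rounded up to 4314989; 4,314,989 required, 4,313,544 in favor — not approved.
Class II: 4/5 of 4305666 = 3444532.80, rounded up to 3444533; 3,444,533 required, 3,445,277 in favor — approved.
Class III: 3/4 of 757712 = 568284; 568,284 required, 568,449 in favor — approved.
Class IV: 2/3 of 1571698 = 1047798.67, rounded up to 1047799; 1,047,799 required, 1,048,212 in favor — approved.

Not approved — the Class I shares did not give the required vote.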